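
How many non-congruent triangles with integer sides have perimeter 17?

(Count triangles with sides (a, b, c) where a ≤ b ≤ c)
Let a ≤ b ≤ c with a + b + c = 17. The only binding inequality is a + b > c, i.e. 17 − c > c, so c < 17/2; and c ≥ 17/3 since c is the largest side.
So 6 ≤ c ≤ 8. For each c, b runs from ⌈(17 − c)/2⌉ up to c (then a = 17 − b − c satisfies 1 ≤ a ≤ b automatically), giving c − ⌈(17 − c)/2⌉ + 1 choices.
Summing over c: 1 + 3 + 4 = 8
Check (closed form: nearest integer to p²/48 for even p, (p+3)²/48 for odd p): (17+3)²/48 = 20²/48 = 400/48 ≈ 8.33 → 8

8 triangles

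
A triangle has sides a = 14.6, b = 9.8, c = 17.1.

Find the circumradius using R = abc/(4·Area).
First find the area with Heron's formula.
s = (14.6 + 9.8 + 17.1)/2 = 20.75
Area = √(s(s−a)(s−b)(s−c)) = √(20.75·6.15·10.95·3.65) ≈ √5100.35 ≈ 71.4168
abc = 14.6·9.8·17.1 = 2446.668
R = abc/(4·Area) ≈ 2446.668/(4·71.4168) = 2446.668/285.667 ≈ 8.56476

R = 8.565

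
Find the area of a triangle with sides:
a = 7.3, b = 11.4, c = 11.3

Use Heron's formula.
s = (7.3 + 11.4 + 11.3)/2 = 30/2 = 15
s − a = 7.7, s − b = 3.6, s − c = 3.7
s(s−a)(s−b)(s−c) = 15·7.7·3.6·3.7 ≈ 1538.46
Area = √1538.46 ≈ 39.2232

Area = 39.22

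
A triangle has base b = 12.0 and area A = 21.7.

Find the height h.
A = ½·b·h  ⇒  h = 2A/b = 2·21.7/12.0 = 43.4/12.0 ≈ 3.61667

h = 3.617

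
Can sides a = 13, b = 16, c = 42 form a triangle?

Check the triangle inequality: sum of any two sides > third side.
a + b vs c: 13 + 16 = 29 ≤ 42  ✗
a + c vs b: 13 + 42 = 55 > 16  ✓
b + c vs a: 16 + 42 = 58 > 13  ✓

No: 13 + 16 = 29 is not > 42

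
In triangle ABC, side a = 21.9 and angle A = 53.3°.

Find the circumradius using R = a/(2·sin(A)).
R = a/(2·sin(A)) = 21.9/(2·sin(53.3°))
sin(53.3°) ≈ 0.801776
R ≈ 21.9/(2·0.801776) = 21.9/1.60355 ≈ 13.6572

R = 13.66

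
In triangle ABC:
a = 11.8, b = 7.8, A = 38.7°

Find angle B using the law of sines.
a/sin(A) = b/sin(B)  ⇒  sin(B) = b·sin(A)/a = 7.8·sin(38.7°)/11.8
sin(38.7°) ≈ 0.625243
sin(B) ≈ 7.8·0.625243/11.8 ≈ 4.87689/11.8 ≈ 0.413296
B = arcsin(0.413296) ≈ 24.4121°
(Since b ≤ a we need B ≤ A, so the obtuse alternative 180° − 24.4121° ≈ 155.588° is rejected.)

B = 24.41°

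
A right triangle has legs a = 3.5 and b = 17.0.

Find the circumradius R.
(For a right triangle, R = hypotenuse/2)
Hypotenuse c = √(a² + b²) = √(12.25 + 289) = √301.25 ≈ 17.3566
R = c/2 ≈ 17.3566/2 ≈ 8.67828

R = 8.678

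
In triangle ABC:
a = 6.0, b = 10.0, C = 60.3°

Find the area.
Two sides and the included angle (SAS): A = ½·a·b·sin(C) = ½·6.0·10.0·sin(60.3°)
sin(60.3°) ≈ 0.868632
A ≈ ½·60·0.868632 = 30·0.868632 ≈ 26.0589

Area = 26.06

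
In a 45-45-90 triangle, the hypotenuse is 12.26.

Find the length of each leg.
In a 45-45-90 triangle hypotenuse = leg·√2, so leg = hypotenuse/√2.
Leg = 12.26/√2 ≈ 12.26/1.41421 ≈ 8.66913

Each leg = 8.669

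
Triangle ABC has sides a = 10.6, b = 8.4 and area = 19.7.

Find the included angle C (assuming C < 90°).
Area = ½·a·b·sin(C)  ⇒  sin(C) = 2·Area/(a·b) = 2·19.7/(10.6·8.4) = 39.4/89.04 ≈ 0.442498
C = arcsin(0.442498) ≈ 26.2634° (taking the acute solution since C < 90°)

C = 26.26°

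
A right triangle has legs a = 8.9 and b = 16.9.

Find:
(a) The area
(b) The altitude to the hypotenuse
(a) The legs are perpendicular, so Area = ½·a·b = ½·8.9·16.9 = ½·150.41 = 75.205
(b) Hypotenuse c = √(a² + b²) = √(79.21 + 285.61) = √364.82 ≈ 19.1003
    Area = ½·c·h_c  ⇒  h_c = 2·Area/c = 150.41/19.1003 ≈ 7.87476

Area = 75.205, h_c = 7.875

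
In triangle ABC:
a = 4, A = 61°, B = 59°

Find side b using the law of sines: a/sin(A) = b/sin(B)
a/sin(A) = b/sin(B)  ⇒  b = a·sin(B)/sin(A) = 4·sin(59°)/sin(61°)
sin(59°) ≈ 0.857167, sin(61°) ≈ 0.87462
b ≈ 4·0.857167/0.87462 ≈ 3.42867/0.87462 ≈ 3.92018

b = 3.92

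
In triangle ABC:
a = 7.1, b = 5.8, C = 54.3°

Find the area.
Two sides and the included angle (SAS): A = ½·a·b·sin(C) = ½·7.1·5.8·sin(54.3°)
sin(54.3°) ≈ 0.812084
A ≈ ½·41.18·0.812084 = 20.59·0.812084 ≈ 16.7208

Area = 16.72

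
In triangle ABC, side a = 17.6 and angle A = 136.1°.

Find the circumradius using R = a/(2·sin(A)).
R = a/(2·sin(A)) = 17.6/(2·sin(136.1°))
sin(136.1°) ≈ 0.693402
R ≈ 17.6/(2·0.693402) = 17.6/1.3868 ≈ 12.6911

R = 12.69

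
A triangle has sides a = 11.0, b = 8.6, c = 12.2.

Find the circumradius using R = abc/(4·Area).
First find the area with Heron's formula.
s = (11.0 + 8.6 + 12.2)/2 = 15.9
Area = √(s(s−a)(s−b)(s−c)) = √(15.9·4.9·7.3·3.7) ≈ √2104.35 ≈ 45.8732
abc = 11.0·8.6·12.2 = 1154.12
R = abc/(4·Area) ≈ 1154.12/(4·45.8732) = 1154.12/183.493 ≈ 6.28973

R = 6.29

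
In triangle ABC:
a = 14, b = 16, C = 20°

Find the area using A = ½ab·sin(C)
A = ½·a·b·sin(C) = ½·14·16·sin(20°)
sin(20°) ≈ 0.34202
A ≈ ½·224·0.34202 = 112·0.34202 ≈ 38.3063

Area = 38.31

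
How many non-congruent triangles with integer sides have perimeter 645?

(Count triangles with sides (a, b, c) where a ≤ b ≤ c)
Let a ≤ b ≤ c with a + b + c = 645. The only binding inequality is a + b > c, i.e. 645 − c > c, so c < 645/2; and c ≥ 645/3 since c is the largest side.
So 215 ≤ c ≤ 322. For each c, b runs from ⌈(645 − c)/2⌉ up to c (then a = 645 − b − c satisfies 1 ≤ a ≤ b automatically), giving c − ⌈(645 − c)/2⌉ + 1 choices.
Summing over c: 1 + 2 + 4 + 5 + … + 160 + 161  (108 terms, c = 215, …, 322) = 8748
Check (closed form: nearest integer to p²/48 for even p, (p+3)²/48 for odd p): (645+3)²/48 = 648²/48 = 419904/48 ≈ 8748.00 → 8748

8748 triangles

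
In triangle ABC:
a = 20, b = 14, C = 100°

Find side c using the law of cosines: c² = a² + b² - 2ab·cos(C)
c² = 20² + 14² − 2·20·14·cos(100°)
cos(100°) ≈ -0.173648
c² ≈ 400 + 196 − 560·(-0.173648) ≈ 596 + 97.243 ≈ 693.243
c ≈ √693.243 ≈ 26.3295

c = 26.33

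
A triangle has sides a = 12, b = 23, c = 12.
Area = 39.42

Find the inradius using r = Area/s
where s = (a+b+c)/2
s = (12 + 23 + 12)/2 = 47/2 = 23.5
r = Area/s = 39.42/23.5 ≈ 1.67745

r = 1.677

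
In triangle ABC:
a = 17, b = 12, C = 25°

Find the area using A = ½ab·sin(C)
A = ½·a·b·sin(C) = ½·17·12·sin(25°)
sin(25°) ≈ 0.422618
A ≈ ½·204·0.422618 = 102·0.422618 ≈ 43.1071

Area = 43.11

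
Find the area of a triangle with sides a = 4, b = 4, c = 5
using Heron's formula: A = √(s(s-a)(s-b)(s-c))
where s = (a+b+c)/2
s = (4 + 4 + 5)/2 = 13/2 = 6.5
s − a = 2.5, s − b = 2.5, s − c = 1.5
s(s−a)(s−b)(s−c) = 6.5·2.5·2.5·1.5 = 60.9375
Area = √60.9375 ≈ 7.80625

s = 6.5, Area = 7.806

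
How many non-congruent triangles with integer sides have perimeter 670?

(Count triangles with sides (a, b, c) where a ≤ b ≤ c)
Let a ≤ b ≤ c with a + b + c = 670. The only binding inequality is a + b > c, i.e. 670 − c > c, so c < 670/2; and c ≥ 670/3 since c is the largest side.
So 224 ≤ c ≤ 334. For each c, b runs from ⌈(670 − c)/2⌉ up to c (then a = 670 − b − c satisfies 1 ≤ a ≤ b automatically), giving c − ⌈(670 − c)/2⌉ + 1 choices.
Summing over c: 2 + 3 + 5 + 6 + … + 165 + 167  (111 terms, c = 224, …, 334) = 9352
Check (closed form: nearest integer to p²/48 for even p, (p+3)²/48 for odd p): 670²/48 = 448900/48 ≈ 9352.08 → 9352

9352 triangles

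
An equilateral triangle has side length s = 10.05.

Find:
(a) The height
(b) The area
(a) The height splits the triangle into two 30-60-90 halves: h = s·√3/2 = 10.05·1.73205/2 ≈ 17.4071/2 ≈ 8.70356
(b) Area = (√3/4)·s² = (√3/4)·10.05² = (√3/4)·101.0025 ≈ 0.433013·101.0025 ≈ 43.7354

Height = 8.704, Area = 43.74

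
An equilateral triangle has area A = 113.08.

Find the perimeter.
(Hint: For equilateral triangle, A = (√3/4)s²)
A = (√3/4)s²  ⇒  s² = 4A/√3 = 4·113.08/√3 = 452.32/1.73205 ≈ 261.147
s ≈ √261.147 ≈ 16.16
Perimeter = 3s ≈ 3·16.16 ≈ 48.4801

Perimeter = 48.48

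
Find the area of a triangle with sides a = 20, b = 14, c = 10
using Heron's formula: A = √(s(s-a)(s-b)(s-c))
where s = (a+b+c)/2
s = (20 + 14 + 10)/2 = 44/2 = 22
s − a = 2, s − b = 8, s − c = 12
s(s−a)(s−b)(s−c) = 22·2·8·12 = 4224
Area = √4224 ≈ 64.9923

s = 22.0, Area = 64.99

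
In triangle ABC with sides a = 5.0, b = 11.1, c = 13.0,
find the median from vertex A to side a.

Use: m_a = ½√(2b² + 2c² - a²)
m_a = ½√(2·11.1² + 2·13.0² − 5.0²) = ½√(2·123.21 + 2·169 − 25) = ½√(246.42 + 338 − 25) = ½√559.42
√559.42 ≈ 23.6521, so m_a ≈ 11.826

m_a = 11.83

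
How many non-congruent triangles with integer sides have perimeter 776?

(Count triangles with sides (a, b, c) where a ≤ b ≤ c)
Let a ≤ b ≤ c with a + b + c = 776. The only binding inequality is a + b > c, i.e. 776 − c > c, so c < 776/2; and c ≥ 776/3 since c is the largest side.
So 259 ≤ c ≤ 387. For each c, b runs from ⌈(776 − c)/2⌉ up to c (then a = 776 − b − c satisfies 1 ≤ a ≤ b automatically), giving c − ⌈(776 − c)/2⌉ + 1 choices.
Summing over c: 1 + 3 + 4 + 6 + … + 192 + 193  (129 terms, c = 259, …, 387) = 12545
Check (closed form: nearest integer to p²/48 for even p, (p+3)²/48 for odd p): 776²/48 = 602176/48 ≈ 12545.33 → 12545

12545 triangles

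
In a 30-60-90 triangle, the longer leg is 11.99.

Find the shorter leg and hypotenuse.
In a 30-60-90 triangle the sides are in ratio 1 : √3 : 2, so short leg = long leg/√3 and hypotenuse = 2·(short leg).
Short leg = 11.99/√3 ≈ 11.99/1.73205 ≈ 6.92243
Hypotenuse = 2·6.92243 ≈ 13.8449

Short leg = 6.922, Hypotenuse = 13.84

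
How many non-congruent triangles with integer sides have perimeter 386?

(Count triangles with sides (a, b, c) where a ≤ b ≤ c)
Let a ≤ b ≤ c with a + b + c = 386. The only binding inequality is a + b > c, i.e. 386 − c > c, so c < 386/2; and c ≥ 386/3 since c is the largest side.
So 129 ≤ c ≤ 192. For each c, b runs from ⌈(386 − c)/2⌉ up to c (then a = 386 − b − c satisfies 1 ≤ a ≤ b automatically), giving c − ⌈(386 − c)/2⌉ + 1 choices.
Summing over c: 1 + 3 + 4 + 6 + … + 94 + 96  (64 terms, c = 129, …, 192) = 3104
Check (closed form: nearest integer to p²/48 for even p, (p+3)²/48 for odd p): 386²/48 = 148996/48 ≈ 3104.08 → 3104

3104 triangles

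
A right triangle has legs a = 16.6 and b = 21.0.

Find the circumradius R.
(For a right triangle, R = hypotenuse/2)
Hypotenuse c = √(a² + b²) = √(275.56 + 441) = √716.56 ≈ 26.7686
R = c/2 ≈ 26.7686/2 ≈ 13.3843

R = 13.38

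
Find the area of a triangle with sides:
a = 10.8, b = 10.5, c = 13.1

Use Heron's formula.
s = (10.8 + 10.5 + 13.1)/2 = 34.4/2 = 17.2
s − a = 6.4, s − b = 6.7, s − c = 4.1
s(s−a)(s−b)(s−c) = 17.2·6.4·6.7·4.1 ≈ 3023.9
Area = √3023.9 ≈ 54.99

Area = 54.99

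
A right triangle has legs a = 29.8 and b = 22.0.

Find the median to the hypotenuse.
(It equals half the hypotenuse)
Hypotenuse c = √(a² + b²) = √(888.04 + 484) = √1372.04 ≈ 37.0411
Median to hypotenuse = c/2 ≈ 37.0411/2 ≈ 18.5205

Median = 18.52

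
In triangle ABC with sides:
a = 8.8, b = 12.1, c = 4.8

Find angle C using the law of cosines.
c² = a² + b² − 2ab·cos(C)  ⇒  cos(C) = (a² + b² − c²)/(2ab)
cos(C) = (8.8² + 12.1² − 4.8²)/(2·8.8·12.1) = (77.44 + 146.41 − 23.04)/212.96 = 200.81/212.96 ≈ 0.942947
C = arccos(0.942947) ≈ 19.4475°

C = 19.45°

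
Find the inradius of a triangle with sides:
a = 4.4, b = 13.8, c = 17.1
r = Area/s where s is the semi-perimeter.
s = (4.4 + 13.8 + 17.1)/2 = 35.3/2 = 17.65
Area = √(s(s−a)(s−b)(s−c)) = √(17.65·13.25·3.85·0.55) ≈ √495.204 ≈ 22.2532
r ≈ 22.2532/17.65 ≈ 1.2608

r = 1.261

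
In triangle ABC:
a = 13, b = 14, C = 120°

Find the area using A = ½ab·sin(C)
A = ½·a·b·sin(C) = ½·13·14·sin(120°)
sin(120°) ≈ 0.866025
A ≈ ½·182·0.866025 = 91·0.866025 ≈ 78.8083

Area = 78.81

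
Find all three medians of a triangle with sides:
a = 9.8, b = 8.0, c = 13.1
Median formula: m_a = ½√(2b² + 2c² − a²) (and cyclically). a² = 96.04, b² = 64, c² = 171.61.
m_a = ½√(2·64 + 2·171.61 − 96.04) = ½√375.18 ≈ ½·19.3696 ≈ 9.68478
m_b = ½√(2·96.04 + 2·171.61 − 64) = ½√471.3 ≈ ½·21.7094 ≈ 10.8547
m_c = ½√(2·96.04 + 2·64 − 171.61) = ½√148.47 ≈ ½·12.1848 ≈ 6.09241

m_a = 9.685, m_b = 10.85, m_c = 6.092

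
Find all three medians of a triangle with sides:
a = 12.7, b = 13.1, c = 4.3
Median formula: m_a = ½√(2b² + 2c² − a²) (and cyclically). a² = 161.29, b² = 171.61, c² = 18.49.
m_a = ½√(2·171.61 + 2·18.49 − 161.29) = ½√218.91 ≈ ½·14.7956 ≈ 7.3978
m_b = ½√(2·161.29 + 2·18.49 − 171.61) = ½√187.95 ≈ ½·13.7095 ≈ 6.85474
m_c = ½√(2·161.29 + 2·171.61 − 18.49) = ½√647.31 ≈ ½·25.4423 ≈ 12.7211

m_a = 7.398, m_b = 6.855, m_c = 12.72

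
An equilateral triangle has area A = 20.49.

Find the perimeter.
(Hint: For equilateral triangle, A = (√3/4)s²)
A = (√3/4)s²  ⇒  s² = 4A/√3 = 4·20.49/√3 = 81.96/1.73205 ≈ 47.3196
s ≈ √47.3196 ≈ 6.87893
Perimeter = 3s ≈ 3·6.87893 ≈ 20.6368

Perimeter = 20.64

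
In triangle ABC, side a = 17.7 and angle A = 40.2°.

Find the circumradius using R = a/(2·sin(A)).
R = a/(2·sin(A)) = 17.7/(2·sin(40.2°))
sin(40.2°) ≈ 0.645458
R ≈ 17.7/(2·0.645458) = 17.7/1.29092 ≈ 13.7112

R = 13.71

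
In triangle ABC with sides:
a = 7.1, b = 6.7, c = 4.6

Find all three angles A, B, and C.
Law of cosines for each angle (a² = 50.41, b² = 44.89, c² = 21.16):
cos(A) = (b² + c² − a²)/(2bc) = (44.89 + 21.16 − 50.41)/(2·6.7·4.6) = 15.64/61.64 ≈ 0.253731  ⇒  A ≈ 75.3016°
cos(B) = (a² + c² − b²)/(2ac) = (50.41 + 21.16 − 44.89)/(2·7.1·4.6) = 26.68/65.32 ≈ 0.408451  ⇒  B ≈ 65.8925°
cos(C) = (a² + b² − c²)/(2ab) = (50.41 + 44.89 − 21.16)/(2·7.1·6.7) = 74.14/95.14 ≈ 0.779273  ⇒  C ≈ 38.806°
Check: A + B + C ≈ 180°

A = 75.3°, B = 65.89°, C = 38.81°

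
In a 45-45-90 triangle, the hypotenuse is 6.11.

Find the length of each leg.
In a 45-45-90 triangle hypotenuse = leg·√2, so leg = hypotenuse/√2.
Leg = 6.11/√2 ≈ 6.11/1.41421 ≈ 4.32042

Each leg = 4.32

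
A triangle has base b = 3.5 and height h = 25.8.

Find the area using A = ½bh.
A = ½·b·h = ½·3.5·25.8 = ½·90.3 = 45.15

Area = 45.15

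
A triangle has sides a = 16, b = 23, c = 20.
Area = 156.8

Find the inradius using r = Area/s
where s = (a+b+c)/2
s = (16 + 23 + 20)/2 = 59/2 = 29.5
r = Area/s = 156.8/29.5 ≈ 5.31525

r = 5.315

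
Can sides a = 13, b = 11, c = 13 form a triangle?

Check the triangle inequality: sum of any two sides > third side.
a + b vs c: 13 + 11 = 24 > 13  ✓
a + c vs b: 13 + 13 = 26 > 11  ✓
b + c vs a: 11 + 13 = 24 > 13  ✓

Yes, triangle inequality satisfied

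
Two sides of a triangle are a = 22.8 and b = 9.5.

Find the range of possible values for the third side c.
Triangle inequality: |a − b| < c < a + b
|a − b| = |22.8 − 9.5| = 13.3
a + b = 22.8 + 9.5 = 32.3

13.3 < c < 32.3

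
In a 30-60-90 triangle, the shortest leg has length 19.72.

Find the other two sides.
In a 30-60-90 triangle the sides are in ratio 1 : √3 : 2 (short leg : long leg : hypotenuse).
Long leg = 19.72·√3 ≈ 19.72·1.73205 ≈ 34.156
Hypotenuse = 2·19.72 = 39.44

Long leg = 19.72√3 = 34.16, Hypotenuse = 39.44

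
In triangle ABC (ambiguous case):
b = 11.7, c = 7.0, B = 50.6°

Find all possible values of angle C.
b/sin(B) = c/sin(C)  ⇒  sin(C) = c·sin(B)/b = 7.0·sin(50.6°)/11.7
sin(50.6°) ≈ 0.772734
sin(C) ≈ 7.0·0.772734/11.7 ≈ 5.40914/11.7 ≈ 0.462319
Candidate 1: C₁ = arcsin(0.462319) ≈ 27.5369°  →  A = 180° − 50.6° − 27.5369° ≈ 101.863° > 0, valid
Candidate 2: C₂ = 180° − C₁ ≈ 152.463°  →  A = 180° − 50.6° − 152.463° ≈ -23.0631° ≤ 0, not a valid triangle

C = 27.54° (one solution)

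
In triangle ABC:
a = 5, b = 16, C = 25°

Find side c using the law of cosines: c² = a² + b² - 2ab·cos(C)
c² = 5² + 16² − 2·5·16·cos(25°)
cos(25°) ≈ 0.906308
c² ≈ 25 + 256 − 160·(0.906308) ≈ 281 − 145.009 ≈ 135.991
c ≈ √135.991 ≈ 11.6615

c = 11.66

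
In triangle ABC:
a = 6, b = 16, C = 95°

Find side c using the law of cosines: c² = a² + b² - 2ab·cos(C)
c² = 6² + 16² − 2·6·16·cos(95°)
cos(95°) ≈ -0.0871557
c² ≈ 36 + 256 − 192·(-0.0871557) ≈ 292 + 16.7339 ≈ 308.734
c ≈ √308.734 ≈ 17.5708

c = 17.57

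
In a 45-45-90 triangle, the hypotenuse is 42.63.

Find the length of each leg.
In a 45-45-90 triangle hypotenuse = leg·√2, so leg = hypotenuse/√2.
Leg = 42.63/√2 ≈ 42.63/1.41421 ≈ 30.144

Each leg = 30.14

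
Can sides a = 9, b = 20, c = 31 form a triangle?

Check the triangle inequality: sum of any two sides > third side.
a + b vs c: 9 + 20 = 29 ≤ 31  ✗
a + c vs b: 9 + 31 = 40 > 20  ✓
b + c vs a: 20 + 31 = 51 > 9  ✓

No: 9 + 20 = 29 is not > 31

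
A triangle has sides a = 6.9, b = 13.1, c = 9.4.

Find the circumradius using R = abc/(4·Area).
First find the area with Heron's formula.
s = (6.9 + 13.1 + 9.4)/2 = 14.7
Area = √(s(s−a)(s−b)(s−c)) = √(14.7·7.8·1.6·5.3) ≈ √972.317 ≈ 31.182
abc = 6.9·13.1·9.4 = 849.666
R = abc/(4·Area) ≈ 849.666/(4·31.182) = 849.666/124.728 ≈ 6.81215

R = 6.812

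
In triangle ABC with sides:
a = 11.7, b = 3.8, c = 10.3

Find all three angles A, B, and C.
Law of cosines for each angle (a² = 136.89, b² = 14.44, c² = 106.09):
cos(A) = (b² + c² − a²)/(2bc) = (14.44 + 106.09 − 136.89)/(2·3.8·10.3) = -16.36/78.28 ≈ -0.208993  ⇒  A ≈ 102.063°
cos(B) = (a² + c² − b²)/(2ac) = (136.89 + 106.09 − 14.44)/(2·11.7·10.3) = 228.54/241.02 ≈ 0.94822  ⇒  B ≈ 18.5187°
cos(C) = (a² + b² − c²)/(2ab) = (136.89 + 14.44 − 106.09)/(2·11.7·3.8) = 45.24/88.92 ≈ 0.508772  ⇒  C ≈ 59.4179°
Check: A + B + C ≈ 180°

A = 102.1°, B = 18.52°, C = 59.42°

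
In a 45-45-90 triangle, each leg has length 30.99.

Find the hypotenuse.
In a 45-45-90 triangle the sides are in ratio 1 : 1 : √2, so hypotenuse = leg·√2.
Hypotenuse = 30.99·√2 ≈ 30.99·1.41421 ≈ 43.8265

Hypotenuse = 30.99√2 = 43.83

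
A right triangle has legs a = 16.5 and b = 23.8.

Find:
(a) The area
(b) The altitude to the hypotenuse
(a) The legs are perpendicular, so Area = ½·a·b = ½·16.5·23.8 = ½·392.7 = 196.35
(b) Hypotenuse c = √(a² + b²) = √(272.25 + 566.44) = √838.69 ≈ 28.9601
    Area = ½·c·h_c  ⇒  h_c = 2·Area/c = 392.7/28.9601 ≈ 13.56

Area = 196.35, h_c = 13.56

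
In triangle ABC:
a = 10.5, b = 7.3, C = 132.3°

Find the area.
Two sides and the included angle (SAS): A = ½·a·b·sin(C) = ½·10.5·7.3·sin(132.3°)
sin(132.3°) ≈ 0.739631
A ≈ ½·76.65·0.739631 = 38.325·0.739631 ≈ 28.3464

Area = 28.35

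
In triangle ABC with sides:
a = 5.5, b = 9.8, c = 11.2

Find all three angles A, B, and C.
Law of cosines for each angle (a² = 30.25, b² = 96.04, c² = 125.44):
cos(A) = (b² + c² − a²)/(2bc) = (96.04 + 125.44 − 30.25)/(2·9.8·11.2) = 191.23/219.52 ≈ 0.871128  ⇒  A ≈ 29.41°
cos(B) = (a² + c² − b²)/(2ac) = (30.25 + 125.44 − 96.04)/(2·5.5·11.2) = 59.65/123.2 ≈ 0.484172  ⇒  B ≈ 61.0418°
cos(C) = (a² + b² − c²)/(2ab) = (30.25 + 96.04 − 125.44)/(2·5.5·9.8) = 0.85/107.8 ≈ 0.00788497  ⇒  C ≈ 89.5482°
Check: A + B + C ≈ 180°

A = 29.41°, B = 61.04°, C = 89.55°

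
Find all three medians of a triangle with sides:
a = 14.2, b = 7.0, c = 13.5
Median formula: m_a = ½√(2b² + 2c² − a²) (and cyclically). a² = 201.64, b² = 49, c² = 182.25.
m_a = ½√(2·49 + 2·182.25 − 201.64) = ½√260.86 ≈ ½·16.1512 ≈ 8.07558
m_b = ½√(2·201.64 + 2·182.25 − 49) = ½√718.78 ≈ ½·26.8101 ≈ 13.405
m_c = ½√(2·201.64 + 2·49 − 182.25) = ½√319.03 ≈ ½·17.8614 ≈ 8.93071

m_a = 8.076, m_b = 13.41, m_c = 8.931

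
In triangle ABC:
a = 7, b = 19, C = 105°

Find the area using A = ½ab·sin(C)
A = ½·a·b·sin(C) = ½·7·19·sin(105°)
sin(105°) ≈ 0.965926
A ≈ ½·133·0.965926 = 66.5·0.965926 ≈ 64.2341

Area = 64.23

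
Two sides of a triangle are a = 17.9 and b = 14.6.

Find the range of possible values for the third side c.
Triangle inequality: |a − b| < c < a + b
|a − b| = |17.9 − 14.6| = 3.3
a + b = 17.9 + 14.6 = 32.5

3.3 < c < 32.5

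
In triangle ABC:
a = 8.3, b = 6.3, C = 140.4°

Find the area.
Two sides and the included angle (SAS): A = ½·a·b·sin(C) = ½·8.3·6.3·sin(140.4°)
sin(140.4°) ≈ 0.637424
A ≈ ½·52.29·0.637424 = 26.145·0.637424 ≈ 16.6655

Area = 16.67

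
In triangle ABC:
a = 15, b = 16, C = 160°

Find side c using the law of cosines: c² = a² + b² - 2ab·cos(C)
c² = 15² + 16² − 2·15·16·cos(160°)
cos(160°) ≈ -0.939693
c² ≈ 225 + 256 − 480·(-0.939693) ≈ 481 + 451.052 ≈ 932.052
c ≈ √932.052 ≈ 30.5295

c = 30.53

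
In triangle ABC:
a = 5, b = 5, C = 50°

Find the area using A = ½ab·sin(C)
A = ½·a·b·sin(C) = ½·5·5·sin(50°)
sin(50°) ≈ 0.766044
A ≈ ½·25·0.766044 = 12.5·0.766044 ≈ 9.57556

Area = 9.576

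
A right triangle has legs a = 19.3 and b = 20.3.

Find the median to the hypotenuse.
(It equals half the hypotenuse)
Hypotenuse c = √(a² + b²) = √(372.49 + 412.09) = √784.58 ≈ 28.0104
Median to hypotenuse = c/2 ≈ 28.0104/2 ≈ 14.0052

Median = 14.01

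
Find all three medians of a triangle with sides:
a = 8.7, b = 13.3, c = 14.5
Median formula: m_a = ½√(2b² + 2c² − a²) (and cyclically). a² = 75.69, b² = 176.89, c² = 210.25.
m_a = ½√(2·176.89 + 2·210.25 − 75.69) = ½√698.59 ≈ ½·26.4309 ≈ 13.2154
m_b = ½√(2·75.69 + 2·210.25 − 176.89) = ½√394.99 ≈ ½·19.8744 ≈ 9.93718
m_c = ½√(2·75.69 + 2·176.89 − 210.25) = ½√294.91 ≈ ½·17.1729 ≈ 8.58647

m_a = 13.22, m_b = 9.937, m_c = 8.586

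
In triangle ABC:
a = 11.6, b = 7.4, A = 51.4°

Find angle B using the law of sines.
a/sin(A) = b/sin(B)  ⇒  sin(B) = b·sin(A)/a = 7.4·sin(51.4°)/11.6
sin(51.4°) ≈ 0.78152
sin(B) ≈ 7.4·0.78152/11.6 ≈ 5.78325/11.6 ≈ 0.498556
B = arcsin(0.498556) ≈ 29.9045°
(Since b ≤ a we need B ≤ A, so the obtuse alternative 180° − 29.9045° ≈ 150.095° is rejected.)

B = 29.9°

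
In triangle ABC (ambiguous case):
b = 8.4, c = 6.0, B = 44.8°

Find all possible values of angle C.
b/sin(B) = c/sin(C)  ⇒  sin(C) = c·sin(B)/b = 6.0·sin(44.8°)/8.4
sin(44.8°) ≈ 0.704634
sin(C) ≈ 6.0·0.704634/8.4 ≈ 4.22781/8.4 ≈ 0.50331
Candidate 1: C₁ = arcsin(0.50331) ≈ 30.2192°  →  A = 180° − 44.8° − 30.2192° ≈ 104.981° > 0, valid
Candidate 2: C₂ = 180° − C₁ ≈ 149.781°  →  A = 180° − 44.8° − 149.781° ≈ -14.5808° ≤ 0, not a valid triangle

C = 30.22° (one solution)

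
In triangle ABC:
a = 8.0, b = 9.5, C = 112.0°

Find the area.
Two sides and the included angle (SAS): A = ½·a·b·sin(C) = ½·8.0·9.5·sin(112.0°)
sin(112.0°) ≈ 0.927184
A ≈ ½·76·0.927184 = 38·0.927184 ≈ 35.233

Area = 35.23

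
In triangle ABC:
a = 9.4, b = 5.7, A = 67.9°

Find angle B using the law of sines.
a/sin(A) = b/sin(B)  ⇒  sin(B) = b·sin(A)/a = 5.7·sin(67.9°)/9.4
sin(67.9°) ≈ 0.926529
sin(B) ≈ 5.7·0.926529/9.4 ≈ 5.28121/9.4 ≈ 0.561831
B = arcsin(0.561831) ≈ 34.1825°
(Since b ≤ a we need B ≤ A, so the obtuse alternative 180° − 34.1825° ≈ 145.817° is rejected.)

B = 34.18°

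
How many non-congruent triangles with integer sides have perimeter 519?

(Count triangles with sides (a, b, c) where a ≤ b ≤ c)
Let a ≤ b ≤ c with a + b + c = 519. The only binding inequality is a + b > c, i.e. 519 − c > c, so c < 519/2; and c ≥ 519/3 since c is the largest side.
So 173 ≤ c ≤ 259. For each c, b runs from ⌈(519 − c)/2⌉ up to c (then a = 519 − b − c satisfies 1 ≤ a ≤ b automatically), giving c − ⌈(519 − c)/2⌉ + 1 choices.
Summing over c: 1 + 2 + 4 + 5 + … + 128 + 130  (87 terms, c = 173, …, 259) = 5677
Check (closed form: nearest integer to p²/48 for even p, (p+3)²/48 for odd p): (519+3)²/48 = 522²/48 = 272484/48 ≈ 5676.75 → 5677

5677 triangles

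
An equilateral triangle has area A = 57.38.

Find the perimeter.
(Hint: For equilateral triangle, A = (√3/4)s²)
A = (√3/4)s²  ⇒  s² = 4A/√3 = 4·57.38/√3 = 229.52/1.73205 ≈ 132.513
s ≈ √132.513 ≈ 11.5114
Perimeter = 3s ≈ 3·11.5114 ≈ 34.5343

Perimeter = 34.53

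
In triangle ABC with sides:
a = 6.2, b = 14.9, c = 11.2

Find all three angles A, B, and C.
Law of cosines for each angle (a² = 38.44, b² = 222.01, c² = 125.44):
cos(A) = (b² + c² − a²)/(2bc) = (222.01 + 125.44 − 38.44)/(2·14.9·11.2) = 309.01/333.76 ≈ 0.925845  ⇒  A ≈ 22.2039°
cos(B) = (a² + c² − b²)/(2ac) = (38.44 + 125.44 − 222.01)/(2·6.2·11.2) = -58.13/138.88 ≈ -0.418563  ⇒  B ≈ 114.744°
cos(C) = (a² + b² − c²)/(2ab) = (38.44 + 222.01 − 125.44)/(2·6.2·14.9) = 135.01/184.76 ≈ 0.730732  ⇒  C ≈ 43.0522°
Check: A + B + C ≈ 180°

A = 22.2°, B = 114.7°, C = 43.05°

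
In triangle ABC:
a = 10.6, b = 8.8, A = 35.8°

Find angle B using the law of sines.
a/sin(A) = b/sin(B)  ⇒  sin(B) = b·sin(A)/a = 8.8·sin(35.8°)/10.6
sin(35.8°) ≈ 0.584958
sin(B) ≈ 8.8·0.584958/10.6 ≈ 5.14763/10.6 ≈ 0.485625
B = arcsin(0.485625) ≈ 29.0534°
(Since b ≤ a we need B ≤ A, so the obtuse alternative 180° − 29.0534° ≈ 150.947° is rejected.)

B = 29.05°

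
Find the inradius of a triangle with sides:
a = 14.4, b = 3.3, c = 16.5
r = Area/s where s is the semi-perimeter.
s = (14.4 + 3.3 + 16.5)/2 = 34.2/2 = 17.1
Area = √(s(s−a)(s−b)(s−c)) = √(17.1·2.7·13.8·0.6) ≈ √382.288 ≈ 19.5522
r ≈ 19.5522/17.1 ≈ 1.1434

r = 1.143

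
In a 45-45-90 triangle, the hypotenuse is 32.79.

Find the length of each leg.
In a 45-45-90 triangle hypotenuse = leg·√2, so leg = hypotenuse/√2.
Leg = 32.79/√2 ≈ 32.79/1.41421 ≈ 23.186

Each leg = 23.19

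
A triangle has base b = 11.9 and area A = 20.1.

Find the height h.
A = ½·b·h  ⇒  h = 2A/b = 2·20.1/11.9 = 40.2/11.9 ≈ 3.37815

h = 3.378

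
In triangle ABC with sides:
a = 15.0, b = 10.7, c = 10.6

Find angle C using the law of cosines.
c² = a² + b² − 2ab·cos(C)  ⇒  cos(C) = (a² + b² − c²)/(2ab)
cos(C) = (15.0² + 10.7² − 10.6²)/(2·15.0·10.7) = (225 + 114.49 − 112.36)/321 = 227.13/321 ≈ 0.70757
C = arccos(0.70757) ≈ 44.9624°

C = 44.96°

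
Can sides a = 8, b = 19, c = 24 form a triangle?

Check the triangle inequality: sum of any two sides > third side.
a + b vs c: 8 + 19 = 27 > 24  ✓
a + c vs b: 8 + 24 = 32 > 19  ✓
b + c vs a: 19 + 24 = 43 > 8  ✓

Yes, triangle inequality satisfied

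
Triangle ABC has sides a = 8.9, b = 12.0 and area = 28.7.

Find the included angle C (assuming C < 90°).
Area = ½·a·b·sin(C)  ⇒  sin(C) = 2·Area/(a·b) = 2·28.7/(8.9·12.0) = 57.4/106.8 ≈ 0.537453
C = arcsin(0.537453) ≈ 32.5104° (taking the acute solution since C < 90°)

C = 32.51°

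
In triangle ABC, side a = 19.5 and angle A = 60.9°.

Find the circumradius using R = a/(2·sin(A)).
R = a/(2·sin(A)) = 19.5/(2·sin(60.9°))
sin(60.9°) ≈ 0.873772
R ≈ 19.5/(2·0.873772) = 19.5/1.74754 ≈ 11.1585

R = 11.16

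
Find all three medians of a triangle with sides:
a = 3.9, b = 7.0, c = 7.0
Median formula: m_a = ½√(2b² + 2c² − a²) (and cyclically). a² = 15.21, b² = 49, c² = 49.
m_a = ½√(2·49 + 2·49 − 15.21) = ½√180.79 ≈ ½·13.4458 ≈ 6.72291
m_b = ½√(2·15.21 + 2·49 − 49) = ½√79.42 ≈ ½·8.91179 ≈ 4.45589
m_c = ½√(2·15.21 + 2·49 − 49) = ½√79.42 ≈ ½·8.91179 ≈ 4.45589

m_a = 6.723, m_b = 4.456, m_c = 4.456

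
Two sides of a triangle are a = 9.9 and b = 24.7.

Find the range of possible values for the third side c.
Triangle inequality: |a − b| < c < a + b
|a − b| = |9.9 − 24.7| = 14.8
a + b = 9.9 + 24.7 = 34.6

14.8 < c < 34.6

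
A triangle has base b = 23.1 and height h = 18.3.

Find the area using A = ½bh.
A = ½·b·h = ½·23.1·18.3 = ½·422.73 = 211.365

Area = 211.365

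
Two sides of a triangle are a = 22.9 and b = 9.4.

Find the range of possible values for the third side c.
Triangle inequality: |a − b| < c < a + b
|a − b| = |22.9 − 9.4| = 13.5
a + b = 22.9 + 9.4 = 32.3

13.5 < c < 32.3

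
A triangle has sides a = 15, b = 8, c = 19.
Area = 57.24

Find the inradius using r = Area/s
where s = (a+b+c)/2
s = (15 + 8 + 19)/2 = 42/2 = 21
r = Area/s = 57.24/21 ≈ 2.72571

r = 2.726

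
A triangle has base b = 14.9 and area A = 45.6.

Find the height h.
A = ½·b·h  ⇒  h = 2A/b = 2·45.6/14.9 = 91.2/14.9 ≈ 6.12081

h = 6.121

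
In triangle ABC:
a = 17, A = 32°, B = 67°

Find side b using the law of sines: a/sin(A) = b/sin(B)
a/sin(A) = b/sin(B)  ⇒  b = a·sin(B)/sin(A) = 17·sin(67°)/sin(32°)
sin(67°) ≈ 0.920505, sin(32°) ≈ 0.529919
b ≈ 17·0.920505/0.529919 ≈ 15.6486/0.529919 ≈ 29.5301

b = 29.53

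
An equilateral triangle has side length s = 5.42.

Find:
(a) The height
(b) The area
(a) The height splits the triangle into two 30-60-90 halves: h = s·√3/2 = 5.42·1.73205/2 ≈ 9.38772/2 ≈ 4.69386
(b) Area = (√3/4)·s² = (√3/4)·5.42² = (√3/4)·29.3764 ≈ 0.433013·29.3764 ≈ 12.7204

Height = 4.694, Area = 12.72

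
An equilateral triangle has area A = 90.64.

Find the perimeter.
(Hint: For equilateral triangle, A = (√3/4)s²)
A = (√3/4)s²  ⇒  s² = 4A/√3 = 4·90.64/√3 = 362.56/1.73205 ≈ 209.324
s ≈ √209.324 ≈ 14.468
Perimeter = 3s ≈ 3·14.468 ≈ 43.4041

Perimeter = 43.4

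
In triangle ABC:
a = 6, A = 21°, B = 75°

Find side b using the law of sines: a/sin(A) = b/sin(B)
a/sin(A) = b/sin(B)  ⇒  b = a·sin(B)/sin(A) = 6·sin(75°)/sin(21°)
sin(75°) ≈ 0.965926, sin(21°) ≈ 0.358368
b ≈ 6·0.965926/0.358368 ≈ 5.79555/0.358368 ≈ 16.1721

b = 16.17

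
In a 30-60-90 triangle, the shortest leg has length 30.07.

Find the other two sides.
In a 30-60-90 triangle the sides are in ratio 1 : √3 : 2 (short leg : long leg : hypotenuse).
Long leg = 30.07·√3 ≈ 30.07·1.73205 ≈ 52.0828
Hypotenuse = 2·30.07 = 60.14

Long leg = 30.07√3 = 52.08, Hypotenuse = 60.14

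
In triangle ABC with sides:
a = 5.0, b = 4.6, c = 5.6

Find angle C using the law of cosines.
c² = a² + b² − 2ab·cos(C)  ⇒  cos(C) = (a² + b² − c²)/(2ab)
cos(C) = (5.0² + 4.6² − 5.6²)/(2·5.0·4.6) = (25 + 21.16 − 31.36)/46 = 14.8/46 ≈ 0.321739
C = arccos(0.321739) ≈ 71.2319°

C = 71.23°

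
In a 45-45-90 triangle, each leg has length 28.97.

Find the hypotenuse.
In a 45-45-90 triangle the sides are in ratio 1 : 1 : √2, so hypotenuse = leg·√2.
Hypotenuse = 28.97·√2 ≈ 28.97·1.41421 ≈ 40.9698

Hypotenuse = 28.97√2 = 40.97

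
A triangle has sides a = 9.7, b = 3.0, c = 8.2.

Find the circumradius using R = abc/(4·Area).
First find the area with Heron's formula.
s = (9.7 + 3.0 + 8.2)/2 = 10.45
Area = √(s(s−a)(s−b)(s−c)) = √(10.45·0.75·7.45·2.25) ≈ √131.376 ≈ 11.4619
abc = 9.7·3.0·8.2 = 238.62
R = abc/(4·Area) ≈ 238.62/(4·11.4619) = 238.62/45.8478 ≈ 5.20462

R = 5.205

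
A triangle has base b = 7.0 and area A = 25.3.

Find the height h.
A = ½·b·h  ⇒  h = 2A/b = 2·25.3/7.0 = 50.6/7.0 ≈ 7.22857

h = 7.229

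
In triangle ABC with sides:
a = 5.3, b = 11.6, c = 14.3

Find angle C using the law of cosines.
c² = a² + b² − 2ab·cos(C)  ⇒  cos(C) = (a² + b² − c²)/(2ab)
cos(C) = (5.3² + 11.6² − 14.3²)/(2·5.3·11.6) = (28.09 + 134.56 − 204.49)/122.96 = -41.84/122.96 ≈ -0.340273
C = arccos(-0.340273) ≈ 109.894°

C = 109.9°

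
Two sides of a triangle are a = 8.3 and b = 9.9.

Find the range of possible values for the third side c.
Triangle inequality: |a − b| < c < a + b
|a − b| = |8.3 − 9.9| = 1.6
a + b = 8.3 + 9.9 = 18.2

1.6 < c < 18.2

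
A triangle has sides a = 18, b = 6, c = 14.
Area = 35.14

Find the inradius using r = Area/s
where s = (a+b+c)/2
s = (18 + 6 + 14)/2 = 38/2 = 19
r = Area/s = 35.14/19 ≈ 1.84947

r = 1.849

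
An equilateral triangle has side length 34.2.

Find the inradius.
r = Area/s with s the semi-perimeter.
Area = (√3/4)·34.2² = (√3/4)·1169.64 ≈ 0.433013·1169.64 ≈ 506.469
s = 3·34.2/2 = 51.3
r ≈ 506.469/51.3 ≈ 9.87269
(Equivalently r = side/(2√3) = 34.2/3.4641 ≈ 9.87269.)

r = 9.873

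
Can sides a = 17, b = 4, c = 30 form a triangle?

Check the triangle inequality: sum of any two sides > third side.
a + b vs c: 17 + 4 = 21 ≤ 30  ✗
a + c vs b: 17 + 30 = 47 > 4  ✓
b + c vs a: 4 + 30 = 34 > 17  ✓

No: 17 + 4 = 21 is not > 30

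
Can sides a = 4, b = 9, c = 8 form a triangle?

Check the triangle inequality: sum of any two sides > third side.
a + b vs c: 4 + 9 = 13 > 8  ✓
a + c vs b: 4 + 8 = 12 > 9  ✓
b + c vs a: 9 + 8 = 17 > 4  ✓

Yes, triangle inequality satisfied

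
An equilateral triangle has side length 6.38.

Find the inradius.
r = Area/s with s the semi-perimeter.
Area = (√3/4)·6.38² = (√3/4)·40.7044 ≈ 0.433013·40.7044 ≈ 17.6255
s = 3·6.38/2 = 9.57
r ≈ 17.6255/9.57 ≈ 1.84175
(Equivalently r = side/(2√3) = 6.38/3.4641 ≈ 1.84175.)

r = 1.842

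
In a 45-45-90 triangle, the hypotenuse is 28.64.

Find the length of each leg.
In a 45-45-90 triangle hypotenuse = leg·√2, so leg = hypotenuse/√2.
Leg = 28.64/√2 ≈ 28.64/1.41421 ≈ 20.2515

Each leg = 20.25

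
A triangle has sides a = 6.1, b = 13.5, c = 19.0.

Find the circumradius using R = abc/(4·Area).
First find the area with Heron's formula.
s = (6.1 + 13.5 + 19.0)/2 = 19.3
Area = √(s(s−a)(s−b)(s−c)) = √(19.3·13.2·5.8·0.3) ≈ √443.282 ≈ 21.0543
abc = 6.1·13.5·19.0 = 1564.65
R = abc/(4·Area) ≈ 1564.65/(4·21.0543) = 1564.65/84.2171 ≈ 18.5788

R = 18.58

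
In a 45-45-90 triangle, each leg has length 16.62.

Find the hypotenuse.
In a 45-45-90 triangle the sides are in ratio 1 : 1 : √2, so hypotenuse = leg·√2.
Hypotenuse = 16.62·√2 ≈ 16.62·1.41421 ≈ 23.5042

Hypotenuse = 16.62√2 = 23.5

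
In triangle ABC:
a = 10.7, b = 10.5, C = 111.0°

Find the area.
Two sides and the included angle (SAS): A = ½·a·b·sin(C) = ½·10.7·10.5·sin(111.0°)
sin(111.0°) ≈ 0.93358
A ≈ ½·112.35·0.93358 = 56.175·0.93358 ≈ 52.4439

Area = 52.44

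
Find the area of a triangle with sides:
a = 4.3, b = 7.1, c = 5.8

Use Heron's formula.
s = (4.3 + 7.1 + 5.8)/2 = 17.2/2 = 8.6
s − a = 4.3, s − b = 1.5, s − c = 2.8
s(s−a)(s−b)(s−c) = 8.6·4.3·1.5·2.8 ≈ 155.316
Area = √155.316 ≈ 12.4626

Area = 12.46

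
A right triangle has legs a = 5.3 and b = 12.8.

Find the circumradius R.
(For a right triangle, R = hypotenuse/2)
Hypotenuse c = √(a² + b²) = √(28.09 + 163.84) = √191.93 ≈ 13.8539
R = c/2 ≈ 13.8539/2 ≈ 6.92694

R = 6.927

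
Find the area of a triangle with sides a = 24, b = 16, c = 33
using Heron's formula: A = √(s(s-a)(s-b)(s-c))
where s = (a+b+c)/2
s = (24 + 16 + 33)/2 = 73/2 = 36.5
s − a = 12.5, s − b = 20.5, s − c = 3.5
s(s−a)(s−b)(s−c) = 36.5·12.5·20.5·3.5 = 32735.9375
Area = √32735.9375 ≈ 180.931

s = 36.5, Area = 180.9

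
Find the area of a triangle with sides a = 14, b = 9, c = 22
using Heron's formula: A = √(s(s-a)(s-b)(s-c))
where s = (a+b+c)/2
s = (14 + 9 + 22)/2 = 45/2 = 22.5
s − a = 8.5, s − b = 13.5, s − c = 0.5
s(s−a)(s−b)(s−c) = 22.5·8.5·13.5·0.5 = 1290.9375
Area = √1290.9375 ≈ 35.9296

s = 22.5, Area = 35.93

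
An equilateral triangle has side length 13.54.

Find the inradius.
r = Area/s with s the semi-perimeter.
Area = (√3/4)·13.54² = (√3/4)·183.3316 ≈ 0.433013·183.3316 ≈ 79.3849
s = 3·13.54/2 = 20.31
r ≈ 79.3849/20.31 ≈ 3.90866
(Equivalently r = side/(2√3) = 13.54/3.4641 ≈ 3.90866.)

r = 3.909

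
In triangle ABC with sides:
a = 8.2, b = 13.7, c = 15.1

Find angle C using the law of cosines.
c² = a² + b² − 2ab·cos(C)  ⇒  cos(C) = (a² + b² − c²)/(2ab)
cos(C) = (8.2² + 13.7² − 15.1²)/(2·8.2·13.7) = (67.24 + 187.69 − 228.01)/224.68 = 26.92/224.68 ≈ 0.119815
C = arccos(0.119815) ≈ 83.1186°

C = 83.12°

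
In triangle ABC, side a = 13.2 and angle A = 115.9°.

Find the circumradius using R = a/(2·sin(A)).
R = a/(2·sin(A)) = 13.2/(2·sin(115.9°))
sin(115.9°) ≈ 0.899558
R ≈ 13.2/(2·0.899558) = 13.2/1.79912 ≈ 7.33694

R = 7.337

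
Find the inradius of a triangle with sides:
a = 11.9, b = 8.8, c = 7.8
r = Area/s where s is the semi-perimeter.
s = (11.9 + 8.8 + 7.8)/2 = 28.5/2 = 14.25
Area = √(s(s−a)(s−b)(s−c)) = √(14.25·2.35·5.45·6.45) ≈ √1177.17 ≈ 34.3099
r ≈ 34.3099/14.25 ≈ 2.40771

r = 2.408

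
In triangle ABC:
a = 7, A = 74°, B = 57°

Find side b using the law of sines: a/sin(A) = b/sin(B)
a/sin(A) = b/sin(B)  ⇒  b = a·sin(B)/sin(A) = 7·sin(57°)/sin(74°)
sin(57°) ≈ 0.838671, sin(74°) ≈ 0.961262
b ≈ 7·0.838671/0.961262 ≈ 5.87069/0.961262 ≈ 6.10728

b = 6.107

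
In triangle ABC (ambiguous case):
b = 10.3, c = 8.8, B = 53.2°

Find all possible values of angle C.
b/sin(B) = c/sin(C)  ⇒  sin(C) = c·sin(B)/b = 8.8·sin(53.2°)/10.3
sin(53.2°) ≈ 0.800731
sin(C) ≈ 8.8·0.800731/10.3 ≈ 7.04644/10.3 ≈ 0.68412
Candidate 1: C₁ = arcsin(0.68412) ≈ 43.1664°  →  A = 180° − 53.2° − 43.1664° ≈ 83.6336° > 0, valid
Candidate 2: C₂ = 180° − C₁ ≈ 136.834°  →  A = 180° − 53.2° − 136.834° ≈ -10.0336° ≤ 0, not a valid triangle

C = 43.17° (one solution)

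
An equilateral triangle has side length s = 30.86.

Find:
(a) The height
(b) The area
(a) The height splits the triangle into two 30-60-90 halves: h = s·√3/2 = 30.86·1.73205/2 ≈ 53.4511/2 ≈ 26.7255
(b) Area = (√3/4)·s² = (√3/4)·30.86² = (√3/4)·952.3396 ≈ 0.433013·952.3396 ≈ 412.375

Height = 26.73, Area = 412.4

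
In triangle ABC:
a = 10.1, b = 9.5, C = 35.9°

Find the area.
Two sides and the included angle (SAS): A = ½·a·b·sin(C) = ½·10.1·9.5·sin(35.9°)
sin(35.9°) ≈ 0.586372
A ≈ ½·95.95·0.586372 = 47.975·0.586372 ≈ 28.1312

Area = 28.13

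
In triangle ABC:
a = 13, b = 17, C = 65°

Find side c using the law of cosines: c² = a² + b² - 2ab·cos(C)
c² = 13² + 17² − 2·13·17·cos(65°)
cos(65°) ≈ 0.422618
c² ≈ 169 + 289 − 442·(0.422618) ≈ 458 − 186.797 ≈ 271.203
c ≈ √271.203 ≈ 16.4682

c = 16.47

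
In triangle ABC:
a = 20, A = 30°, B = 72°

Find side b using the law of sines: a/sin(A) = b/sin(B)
a/sin(A) = b/sin(B)  ⇒  b = a·sin(B)/sin(A) = 20·sin(72°)/sin(30°)
sin(72°) ≈ 0.951057, sin(30°) ≈ 0.5
b ≈ 20·0.951057/0.5 ≈ 19.0211/0.5 ≈ 38.0423

b = 38.04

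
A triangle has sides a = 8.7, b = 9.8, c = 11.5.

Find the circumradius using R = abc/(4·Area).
First find the area with Heron's formula.
s = (8.7 + 9.8 + 11.5)/2 = 15
Area = √(s(s−a)(s−b)(s−c)) = √(15·6.3·5.2·3.5) ≈ √1719.9 ≈ 41.4717
abc = 8.7·9.8·11.5 = 980.49
R = abc/(4·Area) ≈ 980.49/(4·41.4717) = 980.49/165.887 ≈ 5.9106

R = 5.911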